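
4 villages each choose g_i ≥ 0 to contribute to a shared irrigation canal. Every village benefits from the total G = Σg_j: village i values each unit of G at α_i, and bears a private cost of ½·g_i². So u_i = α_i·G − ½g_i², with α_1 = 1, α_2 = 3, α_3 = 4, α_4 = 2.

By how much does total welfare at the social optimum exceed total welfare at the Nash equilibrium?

Village i's FOC: ∂u_i/∂g_i = α_i − g_i = 0, so g_i* = α_i.
NE contributions = (1, 3, 4, 2); G = 10.
W^NE = (Σα)·G − ½Σα_i² = 10² − ½·30 = 85.
Planner sets g_i = Σα_j = 10 for every i, so G^SO = 4·10 = 40.
W^SO = (Σα)·G^SO − ½·4·(Σα)² = (4/2)·10² = 200.
Deadweight loss = W^SO − W^NE = 115.

115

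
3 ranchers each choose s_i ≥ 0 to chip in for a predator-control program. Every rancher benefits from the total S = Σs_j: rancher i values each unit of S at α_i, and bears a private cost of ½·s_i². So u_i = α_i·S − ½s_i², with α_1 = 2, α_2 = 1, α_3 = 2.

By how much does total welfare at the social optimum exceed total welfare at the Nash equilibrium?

17

Rancher i's FOC: ∂u_i/∂s_i = α_i − s_i = 0, so s_i* = α_i.
NE contributions = (2, 1, 2); S = 5.
W^NE = (Σα)·S − ½Σα_i² = 5² − ½·9 = 20.5.
Planner sets s_i = Σα_j = 5 for every i, so S^SO = 3·5 = 15.
W^SO = (Σα)·S^SO − ½·3·(Σα)² = (3/2)·5² = 37.5.
Deadweight loss = W^SO − W^NE = 17.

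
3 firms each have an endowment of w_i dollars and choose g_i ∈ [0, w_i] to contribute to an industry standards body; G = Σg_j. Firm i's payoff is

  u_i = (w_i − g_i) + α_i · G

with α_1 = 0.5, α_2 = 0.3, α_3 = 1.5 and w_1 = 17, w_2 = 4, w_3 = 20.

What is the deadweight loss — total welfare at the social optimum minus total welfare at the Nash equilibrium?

∂u_i/∂g_i = α_i − 1, so firm i contributes w_i if α_i > 1, else 0.
α_i > 1 for i ∈ {3}; NE contributions (0, 0, 20), G = 20.
W^NE = Σw_i − G^NE + (Σα_i)·G^NE = 41 + 1.3·20 = 67.
Planner: ∂(Σu_j)/∂g_i = Σα_j − 1 = 1.3 > 0, so everyone contributes w_i; G^SO = 41, W^SO = 41 + 1.3·41 = 94.3.
Deadweight loss = 27.3.

27.3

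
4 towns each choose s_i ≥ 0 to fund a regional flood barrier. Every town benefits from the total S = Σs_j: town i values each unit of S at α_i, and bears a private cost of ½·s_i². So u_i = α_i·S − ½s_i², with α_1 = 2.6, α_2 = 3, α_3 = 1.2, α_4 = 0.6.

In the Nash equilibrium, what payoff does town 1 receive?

Town i's FOC: ∂u_i/∂s_i = α_i − s_i = 0, so s_i* = α_i.
NE contributions = (2.6, 3, 1.2, 0.6); S = 7.4.
u_1 = α_1·S − ½·(s_1)² = 2.6·7.4 − ½·2.6² = 15.86.

15.86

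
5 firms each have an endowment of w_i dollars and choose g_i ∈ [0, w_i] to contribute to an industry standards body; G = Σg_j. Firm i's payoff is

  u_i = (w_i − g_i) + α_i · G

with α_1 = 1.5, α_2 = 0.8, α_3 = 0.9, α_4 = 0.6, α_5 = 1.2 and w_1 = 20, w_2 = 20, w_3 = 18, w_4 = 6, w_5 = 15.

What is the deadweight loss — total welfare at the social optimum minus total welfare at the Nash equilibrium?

∂u_i/∂g_i = α_i − 1, so firm i contributes w_i if α_i > 1, else 0.
α_i > 1 for i ∈ {1, 5}; NE contributions (20, 0, 0, 0, 15), G = 35.
W^NE = Σw_i − G^NE + (Σα_i)·G^NE = 79 + 4·35 = 219.
Planner: ∂(Σu_j)/∂g_i = Σα_j − 1 = 4 > 0, so everyone contributes w_i; G^SO = 79, W^SO = 79 + 4·79 = 395.
Deadweight loss = 176.

176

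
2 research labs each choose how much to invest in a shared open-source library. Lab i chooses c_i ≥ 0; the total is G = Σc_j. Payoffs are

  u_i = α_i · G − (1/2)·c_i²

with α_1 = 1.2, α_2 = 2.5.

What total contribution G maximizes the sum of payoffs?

Planner FOC: ∂(Σu_j)/∂c_i = (Σα_j) − c_i = 0, so c_i^SO = Σα_j = 3.7 for every i; G^SO = 7.4.

7.4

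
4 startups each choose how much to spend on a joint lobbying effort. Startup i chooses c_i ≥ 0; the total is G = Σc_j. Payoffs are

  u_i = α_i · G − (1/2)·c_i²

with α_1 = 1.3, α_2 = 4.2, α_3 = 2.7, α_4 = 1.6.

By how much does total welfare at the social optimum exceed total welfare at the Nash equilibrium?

Startup i's FOC: ∂u_i/∂c_i = α_i − c_i = 0, so c_i* = α_i.
NE contributions = (1.3, 4.2, 2.7, 1.6); G = 9.8.
W^NE = (Σα)·G − ½Σα_i² = 9.8² − ½·29.18 = 81.45.
Planner sets c_i = Σα_j = 9.8 for every i, so G^SO = 4·9.8 = 39.2.
W^SO = (Σα)·G^SO − ½·4·(Σα)² = (4/2)·9.8² = 192.08.
Deadweight loss = W^SO − W^NE = 110.63.

110.63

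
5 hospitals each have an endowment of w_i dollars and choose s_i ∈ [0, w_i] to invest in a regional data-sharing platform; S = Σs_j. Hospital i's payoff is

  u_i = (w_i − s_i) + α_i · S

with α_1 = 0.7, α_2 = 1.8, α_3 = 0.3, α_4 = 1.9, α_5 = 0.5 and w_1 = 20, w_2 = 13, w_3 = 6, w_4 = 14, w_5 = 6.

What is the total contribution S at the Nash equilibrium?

27

∂u_i/∂s_i = α_i − 1, so hospital i contributes w_i if α_i > 1, else 0.
α_i > 1 for i ∈ {2, 4}; NE contributions (0, 13, 0, 14, 0), S = 27.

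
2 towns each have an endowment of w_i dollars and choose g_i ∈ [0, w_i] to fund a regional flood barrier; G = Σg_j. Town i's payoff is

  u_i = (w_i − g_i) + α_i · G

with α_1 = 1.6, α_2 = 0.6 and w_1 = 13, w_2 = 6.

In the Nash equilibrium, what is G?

13

∂u_i/∂g_i = α_i − 1, so town i contributes w_i if α_i > 1, else 0.
α_i > 1 for i ∈ {1}; NE contributions (13, 0), G = 13.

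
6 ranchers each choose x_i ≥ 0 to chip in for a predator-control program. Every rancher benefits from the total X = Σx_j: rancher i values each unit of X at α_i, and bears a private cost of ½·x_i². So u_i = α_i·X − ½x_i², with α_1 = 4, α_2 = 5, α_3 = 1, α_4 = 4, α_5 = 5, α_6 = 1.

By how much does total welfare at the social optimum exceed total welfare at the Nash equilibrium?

842

Rancher i's FOC: ∂u_i/∂x_i = α_i − x_i = 0, so x_i* = α_i.
NE contributions = (4, 5, 1, 4, 5, 1); X = 20.
W^NE = (Σα)·X − ½Σα_i² = 20² − ½·84 = 358.
Planner sets x_i = Σα_j = 20 for every i, so X^SO = 6·20 = 120.
W^SO = (Σα)·X^SO − ½·6·(Σα)² = (6/2)·20² = 1200.
Deadweight loss = W^SO − W^NE = 842.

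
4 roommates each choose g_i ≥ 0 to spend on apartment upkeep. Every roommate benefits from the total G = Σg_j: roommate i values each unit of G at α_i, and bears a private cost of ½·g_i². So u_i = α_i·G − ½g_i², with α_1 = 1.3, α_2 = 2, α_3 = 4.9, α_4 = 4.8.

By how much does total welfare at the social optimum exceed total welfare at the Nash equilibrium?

Roommate i's FOC: ∂u_i/∂g_i = α_i − g_i = 0, so g_i* = α_i.
NE contributions = (1.3, 2, 4.9, 4.8); G = 13.
W^NE = (Σα)·G − ½Σα_i² = 13² − ½·52.74 = 142.63.
Planner sets g_i = Σα_j = 13 for every i, so G^SO = 4·13 = 52.
W^SO = (Σα)·G^SO − ½·4·(Σα)² = (4/2)·13² = 338.
Deadweight loss = W^SO − W^NE = 195.37.

195.37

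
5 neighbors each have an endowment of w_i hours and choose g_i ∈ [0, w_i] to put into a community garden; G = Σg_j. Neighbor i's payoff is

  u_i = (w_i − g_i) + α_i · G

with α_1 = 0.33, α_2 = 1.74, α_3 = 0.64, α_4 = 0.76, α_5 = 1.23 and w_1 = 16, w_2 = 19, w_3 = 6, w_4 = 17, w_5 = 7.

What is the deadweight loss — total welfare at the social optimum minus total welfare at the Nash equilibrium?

∂u_i/∂g_i = α_i − 1, so neighbor i contributes w_i if α_i > 1, else 0.
α_i > 1 for i ∈ {2, 5}; NE contributions (0, 19, 0, 0, 7), G = 26.
W^NE = Σw_i − G^NE + (Σα_i)·G^NE = 65 + 3.7·26 = 161.2.
Planner: ∂(Σu_j)/∂g_i = Σα_j − 1 = 3.7 > 0, so everyone contributes w_i; G^SO = 65, W^SO = 65 + 3.7·65 = 305.5.
Deadweight loss = 144.3.

144.3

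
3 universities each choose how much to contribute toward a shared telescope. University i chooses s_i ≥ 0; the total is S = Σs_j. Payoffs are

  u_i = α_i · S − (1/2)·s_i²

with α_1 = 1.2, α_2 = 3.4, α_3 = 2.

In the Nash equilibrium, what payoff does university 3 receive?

University i's FOC: ∂u_i/∂s_i = α_i − s_i = 0, so s_i* = α_i.
NE contributions = (1.2, 3.4, 2); S = 6.6.
u_3 = α_3·S − ½·(s_3)² = 2·6.6 − ½·2² = 11.2.

11.2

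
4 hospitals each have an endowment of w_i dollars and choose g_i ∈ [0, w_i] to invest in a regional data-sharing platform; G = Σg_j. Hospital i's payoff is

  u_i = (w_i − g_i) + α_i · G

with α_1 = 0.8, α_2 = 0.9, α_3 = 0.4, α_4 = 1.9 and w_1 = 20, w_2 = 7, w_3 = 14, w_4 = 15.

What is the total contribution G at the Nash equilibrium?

15

∂u_i/∂g_i = α_i − 1, so hospital i contributes w_i if α_i > 1, else 0.
α_i > 1 for i ∈ {4}; NE contributions (0, 0, 0, 15), G = 15.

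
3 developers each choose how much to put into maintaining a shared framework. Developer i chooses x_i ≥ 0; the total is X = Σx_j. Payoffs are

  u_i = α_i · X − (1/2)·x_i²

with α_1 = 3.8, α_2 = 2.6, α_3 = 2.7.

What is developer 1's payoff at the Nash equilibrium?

Developer i's FOC: ∂u_i/∂x_i = α_i − x_i = 0, so x_i* = α_i.
NE contributions = (3.8, 2.6, 2.7); X = 9.1.
u_1 = α_1·X − ½·(x_1)² = 3.8·9.1 − ½·3.8² = 27.36.

27.36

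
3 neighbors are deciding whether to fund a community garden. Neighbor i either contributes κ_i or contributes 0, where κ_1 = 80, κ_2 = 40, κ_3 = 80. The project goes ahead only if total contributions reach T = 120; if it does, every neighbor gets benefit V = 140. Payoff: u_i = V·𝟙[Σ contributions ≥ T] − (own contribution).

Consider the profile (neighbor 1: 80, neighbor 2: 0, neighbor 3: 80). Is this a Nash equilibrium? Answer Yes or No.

Total = 160 ≥ 120: provided.
Neighbor 1 (pledges 80, payoff 60): dropping to 0 → total 80, payoff 0. No gain.
Neighbor 2 (pledges 0, payoff 140): pledging 40 → total 200, payoff 100. No gain.
Neighbor 3 (pledges 80, payoff 60): dropping to 0 → total 80, payoff 0. No gain.

Yes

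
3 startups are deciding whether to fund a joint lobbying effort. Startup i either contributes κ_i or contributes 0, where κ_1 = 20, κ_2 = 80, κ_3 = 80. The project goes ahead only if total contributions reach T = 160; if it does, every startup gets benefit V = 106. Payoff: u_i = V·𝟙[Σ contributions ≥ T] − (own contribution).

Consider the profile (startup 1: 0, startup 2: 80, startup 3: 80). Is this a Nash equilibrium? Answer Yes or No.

Total = 160 ≥ 160: provided.
Startup 1 (pledges 0, payoff 106): pledging 20 → total 180, payoff 86. No gain.
Startup 2 (pledges 80, payoff 26): dropping to 0 → total 80, payoff 0. No gain.
Startup 3 (pledges 80, payoff 26): dropping to 0 → total 80, payoff 0. No gain.

Yes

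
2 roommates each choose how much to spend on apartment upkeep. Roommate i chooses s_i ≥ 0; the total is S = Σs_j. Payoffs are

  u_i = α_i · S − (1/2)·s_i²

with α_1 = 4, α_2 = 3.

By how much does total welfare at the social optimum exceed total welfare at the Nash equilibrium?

Roommate i's FOC: ∂u_i/∂s_i = α_i − s_i = 0, so s_i* = α_i.
NE contributions = (4, 3); S = 7.
W^NE = (Σα)·S − ½Σα_i² = 7² − ½·25 = 36.5.
Planner sets s_i = Σα_j = 7 for every i, so S^SO = 2·7 = 14.
W^SO = (Σα)·S^SO − ½·2·(Σα)² = (2/2)·7² = 49.
Deadweight loss = W^SO − W^NE = 12.5.

12.5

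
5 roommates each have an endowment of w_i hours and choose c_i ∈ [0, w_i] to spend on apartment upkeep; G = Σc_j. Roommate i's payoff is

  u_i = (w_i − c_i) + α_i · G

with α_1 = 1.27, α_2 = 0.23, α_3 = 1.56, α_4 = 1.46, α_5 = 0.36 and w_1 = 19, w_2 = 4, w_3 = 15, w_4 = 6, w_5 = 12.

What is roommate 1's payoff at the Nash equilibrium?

50.8

∂u_i/∂c_i = α_i − 1, so roommate i contributes w_i if α_i > 1, else 0.
α_i > 1 for i ∈ {1, 3, 4}; NE contributions (19, 0, 15, 6, 0), G = 40.
u_1 = (19 − 19) + 1.27·40 = 50.8.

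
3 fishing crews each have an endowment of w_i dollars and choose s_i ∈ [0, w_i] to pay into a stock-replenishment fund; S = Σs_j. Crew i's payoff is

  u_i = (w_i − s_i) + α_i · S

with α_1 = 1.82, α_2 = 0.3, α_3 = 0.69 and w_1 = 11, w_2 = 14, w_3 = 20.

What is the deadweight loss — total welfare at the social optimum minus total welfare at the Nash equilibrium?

61.54

∂u_i/∂s_i = α_i − 1, so crew i contributes w_i if α_i > 1, else 0.
α_i > 1 for i ∈ {1}; NE contributions (11, 0, 0), S = 11.
W^NE = Σw_i − S^NE + (Σα_i)·S^NE = 45 + 1.81·11 = 64.91.
Planner: ∂(Σu_j)/∂s_i = Σα_j − 1 = 1.81 > 0, so everyone contributes w_i; S^SO = 45, W^SO = 45 + 1.81·45 = 126.45.
Deadweight loss = 61.54.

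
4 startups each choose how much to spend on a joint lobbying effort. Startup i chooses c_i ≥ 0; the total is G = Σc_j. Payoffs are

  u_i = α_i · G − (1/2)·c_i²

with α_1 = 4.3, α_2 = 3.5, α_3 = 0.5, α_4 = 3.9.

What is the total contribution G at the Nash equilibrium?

12.2

Startup i's FOC: ∂u_i/∂c_i = α_i − c_i = 0, so c_i* = α_i.
NE contributions = (4.3, 3.5, 0.5, 3.9); G = 12.2.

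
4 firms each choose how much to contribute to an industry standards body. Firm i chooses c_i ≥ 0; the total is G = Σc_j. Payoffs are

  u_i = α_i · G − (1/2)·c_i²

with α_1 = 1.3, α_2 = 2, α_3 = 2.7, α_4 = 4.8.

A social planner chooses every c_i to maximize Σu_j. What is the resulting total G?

Planner FOC: ∂(Σu_j)/∂c_i = (Σα_j) − c_i = 0, so c_i^SO = Σα_j = 10.8 for every i; G^SO = 43.2.

43.2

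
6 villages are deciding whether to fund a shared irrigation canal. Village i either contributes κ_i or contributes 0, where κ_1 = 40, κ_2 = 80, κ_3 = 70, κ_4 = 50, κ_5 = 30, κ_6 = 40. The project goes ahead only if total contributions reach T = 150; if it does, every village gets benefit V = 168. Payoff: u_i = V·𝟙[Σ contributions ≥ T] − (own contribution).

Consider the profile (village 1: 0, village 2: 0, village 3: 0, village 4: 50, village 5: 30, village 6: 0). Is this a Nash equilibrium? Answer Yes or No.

No

Total = 80 < 150: not provided.
Village 1 (pledges 0, payoff 0): pledging 40 → total 120, payoff -40. No gain.
Village 2 (pledges 0, payoff 0): pledging 80 → total 160, payoff 88. Profitable deviation.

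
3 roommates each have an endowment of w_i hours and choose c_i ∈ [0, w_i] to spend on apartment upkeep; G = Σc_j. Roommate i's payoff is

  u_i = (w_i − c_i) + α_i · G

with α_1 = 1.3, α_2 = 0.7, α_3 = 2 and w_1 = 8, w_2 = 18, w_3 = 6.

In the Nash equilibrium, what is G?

∂u_i/∂c_i = α_i − 1, so roommate i contributes w_i if α_i > 1, else 0.
α_i > 1 for i ∈ {1, 3}; NE contributions (8, 0, 6), G = 14.

14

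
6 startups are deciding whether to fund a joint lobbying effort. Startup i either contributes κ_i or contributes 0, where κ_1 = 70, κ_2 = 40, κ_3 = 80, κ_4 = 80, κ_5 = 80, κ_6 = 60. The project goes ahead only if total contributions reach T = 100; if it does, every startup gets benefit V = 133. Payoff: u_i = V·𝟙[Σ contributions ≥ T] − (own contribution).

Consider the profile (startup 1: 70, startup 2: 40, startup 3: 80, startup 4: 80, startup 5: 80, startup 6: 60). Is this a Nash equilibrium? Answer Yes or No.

No

Total = 410 ≥ 100: provided.
Startup 1 (pledges 70, payoff 63): dropping to 0 → total 340, payoff 133. Profitable deviation.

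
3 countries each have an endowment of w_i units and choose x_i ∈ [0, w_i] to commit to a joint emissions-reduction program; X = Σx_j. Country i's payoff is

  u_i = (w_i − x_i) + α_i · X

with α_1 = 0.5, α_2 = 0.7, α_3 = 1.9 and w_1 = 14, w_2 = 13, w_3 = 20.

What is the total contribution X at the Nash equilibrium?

20

∂u_i/∂x_i = α_i − 1, so country i contributes w_i if α_i > 1, else 0.
α_i > 1 for i ∈ {3}; NE contributions (0, 0, 20), X = 20.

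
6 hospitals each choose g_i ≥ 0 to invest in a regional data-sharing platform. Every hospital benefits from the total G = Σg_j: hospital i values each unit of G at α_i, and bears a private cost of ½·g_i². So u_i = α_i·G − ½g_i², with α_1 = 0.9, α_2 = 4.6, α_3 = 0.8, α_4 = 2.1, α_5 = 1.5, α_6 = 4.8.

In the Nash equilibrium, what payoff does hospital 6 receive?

59.04

Hospital i's FOC: ∂u_i/∂g_i = α_i − g_i = 0, so g_i* = α_i.
NE contributions = (0.9, 4.6, 0.8, 2.1, 1.5, 4.8); G = 14.7.
u_6 = α_6·G − ½·(g_6)² = 4.8·14.7 − ½·4.8² = 59.04.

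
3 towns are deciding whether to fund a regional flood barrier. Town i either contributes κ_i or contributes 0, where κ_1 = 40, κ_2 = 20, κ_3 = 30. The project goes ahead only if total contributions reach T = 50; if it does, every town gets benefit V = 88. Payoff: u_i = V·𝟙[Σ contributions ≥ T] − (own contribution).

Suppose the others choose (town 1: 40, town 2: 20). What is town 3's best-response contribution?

0

Others' total = 60 ≥ 50; contributing adds cost 30 for no extra benefit.
Best response: 0.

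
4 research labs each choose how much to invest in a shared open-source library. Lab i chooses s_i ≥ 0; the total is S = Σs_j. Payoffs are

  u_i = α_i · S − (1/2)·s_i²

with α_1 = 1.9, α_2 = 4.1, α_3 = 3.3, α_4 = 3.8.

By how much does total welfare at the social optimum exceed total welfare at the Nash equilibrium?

194.485

Lab i's FOC: ∂u_i/∂s_i = α_i − s_i = 0, so s_i* = α_i.
NE contributions = (1.9, 4.1, 3.3, 3.8); S = 13.1.
W^NE = (Σα)·S − ½Σα_i² = 13.1² − ½·45.75 = 148.735.
Planner sets s_i = Σα_j = 13.1 for every i, so S^SO = 4·13.1 = 52.4.
W^SO = (Σα)·S^SO − ½·4·(Σα)² = (4/2)·13.1² = 343.22.
Deadweight loss = W^SO − W^NE = 194.485.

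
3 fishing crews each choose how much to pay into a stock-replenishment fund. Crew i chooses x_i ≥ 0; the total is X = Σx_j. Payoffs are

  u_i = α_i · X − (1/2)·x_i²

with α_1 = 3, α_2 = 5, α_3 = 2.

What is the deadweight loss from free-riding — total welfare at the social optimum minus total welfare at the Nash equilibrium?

Crew i's FOC: ∂u_i/∂x_i = α_i − x_i = 0, so x_i* = α_i.
NE contributions = (3, 5, 2); X = 10.
W^NE = (Σα)·X − ½Σα_i² = 10² − ½·38 = 81.
Planner sets x_i = Σα_j = 10 for every i, so X^SO = 3·10 = 30.
W^SO = (Σα)·X^SO − ½·3·(Σα)² = (3/2)·10² = 150.
Deadweight loss = W^SO − W^NE = 69.

69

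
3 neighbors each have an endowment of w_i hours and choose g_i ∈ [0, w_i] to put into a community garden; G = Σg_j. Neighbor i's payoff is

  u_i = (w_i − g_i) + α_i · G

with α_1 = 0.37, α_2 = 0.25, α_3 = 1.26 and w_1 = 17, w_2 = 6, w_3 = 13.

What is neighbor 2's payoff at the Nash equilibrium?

9.25

∂u_i/∂g_i = α_i − 1, so neighbor i contributes w_i if α_i > 1, else 0.
α_i > 1 for i ∈ {3}; NE contributions (0, 0, 13), G = 13.
u_2 = (6 − 0) + 0.25·13 = 9.25.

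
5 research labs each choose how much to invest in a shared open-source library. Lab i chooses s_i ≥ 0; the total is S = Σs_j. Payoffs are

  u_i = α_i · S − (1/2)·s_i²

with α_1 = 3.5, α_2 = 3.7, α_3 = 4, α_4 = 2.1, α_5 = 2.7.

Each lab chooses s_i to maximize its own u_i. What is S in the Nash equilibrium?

Lab i's FOC: ∂u_i/∂s_i = α_i − s_i = 0, so s_i* = α_i.
NE contributions = (3.5, 3.7, 4, 2.1, 2.7); S = 16.

16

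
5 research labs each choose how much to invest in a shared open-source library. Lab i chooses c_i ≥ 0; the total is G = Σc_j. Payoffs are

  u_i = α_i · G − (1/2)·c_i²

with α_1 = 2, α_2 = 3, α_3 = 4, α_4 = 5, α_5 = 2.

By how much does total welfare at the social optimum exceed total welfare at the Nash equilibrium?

Lab i's FOC: ∂u_i/∂c_i = α_i − c_i = 0, so c_i* = α_i.
NE contributions = (2, 3, 4, 5, 2); G = 16.
W^NE = (Σα)·G − ½Σα_i² = 16² − ½·58 = 227.
Planner sets c_i = Σα_j = 16 for every i, so G^SO = 5·16 = 80.
W^SO = (Σα)·G^SO − ½·5·(Σα)² = (5/2)·16² = 640.
Deadweight loss = W^SO − W^NE = 413.

413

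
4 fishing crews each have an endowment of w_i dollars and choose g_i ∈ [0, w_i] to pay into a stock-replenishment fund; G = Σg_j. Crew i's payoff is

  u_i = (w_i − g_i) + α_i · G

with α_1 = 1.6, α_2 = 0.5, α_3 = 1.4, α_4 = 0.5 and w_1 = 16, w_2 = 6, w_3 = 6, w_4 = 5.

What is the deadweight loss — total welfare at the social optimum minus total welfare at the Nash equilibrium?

33

∂u_i/∂g_i = α_i − 1, so crew i contributes w_i if α_i > 1, else 0.
α_i > 1 for i ∈ {1, 3}; NE contributions (16, 0, 6, 0), G = 22.
W^NE = Σw_i − G^NE + (Σα_i)·G^NE = 33 + 3·22 = 99.
Planner: ∂(Σu_j)/∂g_i = Σα_j − 1 = 3 > 0, so everyone contributes w_i; G^SO = 33, W^SO = 33 + 3·33 = 132.
Deadweight loss = 33.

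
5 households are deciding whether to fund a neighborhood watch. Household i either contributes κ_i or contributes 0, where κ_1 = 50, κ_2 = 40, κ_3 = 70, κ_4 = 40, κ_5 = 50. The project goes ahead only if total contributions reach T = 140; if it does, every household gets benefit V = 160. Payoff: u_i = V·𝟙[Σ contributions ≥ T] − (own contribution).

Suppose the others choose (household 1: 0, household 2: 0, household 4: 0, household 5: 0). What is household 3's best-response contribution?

Others' total = 0. Even contributing 70 gives 70 < 140: no benefit either way.
Best response: 0.

0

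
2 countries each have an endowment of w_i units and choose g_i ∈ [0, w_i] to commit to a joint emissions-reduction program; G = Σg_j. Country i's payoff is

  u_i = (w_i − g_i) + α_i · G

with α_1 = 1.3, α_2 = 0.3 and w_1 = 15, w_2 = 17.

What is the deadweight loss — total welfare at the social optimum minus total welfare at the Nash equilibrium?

∂u_i/∂g_i = α_i − 1, so country i contributes w_i if α_i > 1, else 0.
α_i > 1 for i ∈ {1}; NE contributions (15, 0), G = 15.
W^NE = Σw_i − G^NE + (Σα_i)·G^NE = 32 + 0.6·15 = 41.
Planner: ∂(Σu_j)/∂g_i = Σα_j − 1 = 0.6 > 0, so everyone contributes w_i; G^SO = 32, W^SO = 32 + 0.6·32 = 51.2.
Deadweight loss = 10.2.

10.2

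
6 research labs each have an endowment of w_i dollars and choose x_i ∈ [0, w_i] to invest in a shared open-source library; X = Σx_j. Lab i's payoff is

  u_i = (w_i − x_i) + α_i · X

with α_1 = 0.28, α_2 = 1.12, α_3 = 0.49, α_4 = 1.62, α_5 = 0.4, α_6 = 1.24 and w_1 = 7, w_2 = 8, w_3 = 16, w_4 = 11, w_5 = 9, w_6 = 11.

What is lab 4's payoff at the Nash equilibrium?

48.6

∂u_i/∂x_i = α_i − 1, so lab i contributes w_i if α_i > 1, else 0.
α_i > 1 for i ∈ {2, 4, 6}; NE contributions (0, 8, 0, 11, 0, 11), X = 30.
u_4 = (11 − 11) + 1.62·30 = 48.6.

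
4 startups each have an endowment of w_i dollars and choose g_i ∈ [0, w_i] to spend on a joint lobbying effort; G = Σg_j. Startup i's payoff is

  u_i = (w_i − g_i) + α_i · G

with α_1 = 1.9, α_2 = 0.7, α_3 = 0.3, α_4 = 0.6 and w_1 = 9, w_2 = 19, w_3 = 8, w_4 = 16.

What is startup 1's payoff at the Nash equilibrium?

∂u_i/∂g_i = α_i − 1, so startup i contributes w_i if α_i > 1, else 0.
α_i > 1 for i ∈ {1}; NE contributions (9, 0, 0, 0), G = 9.
u_1 = (9 − 9) + 1.9·9 = 17.1.

17.1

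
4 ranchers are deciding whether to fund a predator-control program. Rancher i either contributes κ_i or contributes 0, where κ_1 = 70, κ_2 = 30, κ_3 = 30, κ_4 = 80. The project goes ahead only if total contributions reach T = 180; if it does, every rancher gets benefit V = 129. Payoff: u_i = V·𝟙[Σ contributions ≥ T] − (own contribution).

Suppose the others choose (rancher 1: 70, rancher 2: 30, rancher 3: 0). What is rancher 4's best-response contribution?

80

Others' total = 100. Contributing 80 brings total to 180 ≥ 180: gain V − κ_4 = 49.
Best response: 80.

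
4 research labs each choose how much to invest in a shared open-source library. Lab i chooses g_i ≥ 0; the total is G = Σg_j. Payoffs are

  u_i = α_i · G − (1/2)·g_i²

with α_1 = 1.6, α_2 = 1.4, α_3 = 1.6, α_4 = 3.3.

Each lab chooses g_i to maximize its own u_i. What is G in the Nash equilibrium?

7.9

Lab i's FOC: ∂u_i/∂g_i = α_i − g_i = 0, so g_i* = α_i.
NE contributions = (1.6, 1.4, 1.6, 3.3); G = 7.9.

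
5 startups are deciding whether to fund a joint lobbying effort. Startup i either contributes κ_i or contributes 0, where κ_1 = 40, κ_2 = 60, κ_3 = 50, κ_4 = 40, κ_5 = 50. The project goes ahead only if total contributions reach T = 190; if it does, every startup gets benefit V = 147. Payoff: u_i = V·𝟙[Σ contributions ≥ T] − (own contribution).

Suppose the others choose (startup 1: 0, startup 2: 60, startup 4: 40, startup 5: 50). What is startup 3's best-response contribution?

Others' total = 150. Contributing 50 brings total to 200 ≥ 190: gain V − κ_3 = 97.
Best response: 50.

50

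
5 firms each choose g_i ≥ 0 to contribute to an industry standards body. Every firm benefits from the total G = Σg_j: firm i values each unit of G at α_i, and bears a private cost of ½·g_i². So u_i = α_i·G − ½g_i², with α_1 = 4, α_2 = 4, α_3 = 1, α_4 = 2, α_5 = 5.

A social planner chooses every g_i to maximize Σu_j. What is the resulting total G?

Planner FOC: ∂(Σu_j)/∂g_i = (Σα_j) − g_i = 0, so g_i^SO = Σα_j = 16 for every i; G^SO = 80.

80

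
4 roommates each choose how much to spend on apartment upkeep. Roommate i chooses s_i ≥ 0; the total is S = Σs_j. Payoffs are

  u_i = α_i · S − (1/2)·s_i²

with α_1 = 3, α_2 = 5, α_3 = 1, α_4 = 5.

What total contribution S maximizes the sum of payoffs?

56

Planner FOC: ∂(Σu_j)/∂s_i = (Σα_j) − s_i = 0, so s_i^SO = Σα_j = 14 for every i; S^SO = 56.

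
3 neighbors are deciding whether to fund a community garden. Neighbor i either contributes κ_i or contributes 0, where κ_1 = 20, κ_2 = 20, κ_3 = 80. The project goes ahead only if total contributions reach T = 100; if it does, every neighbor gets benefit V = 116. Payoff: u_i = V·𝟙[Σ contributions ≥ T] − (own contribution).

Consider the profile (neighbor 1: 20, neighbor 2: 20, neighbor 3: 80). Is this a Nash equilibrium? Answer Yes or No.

Total = 120 ≥ 100: provided.
Neighbor 1 (pledges 20, payoff 96): dropping to 0 → total 100, payoff 116. Profitable deviation.

No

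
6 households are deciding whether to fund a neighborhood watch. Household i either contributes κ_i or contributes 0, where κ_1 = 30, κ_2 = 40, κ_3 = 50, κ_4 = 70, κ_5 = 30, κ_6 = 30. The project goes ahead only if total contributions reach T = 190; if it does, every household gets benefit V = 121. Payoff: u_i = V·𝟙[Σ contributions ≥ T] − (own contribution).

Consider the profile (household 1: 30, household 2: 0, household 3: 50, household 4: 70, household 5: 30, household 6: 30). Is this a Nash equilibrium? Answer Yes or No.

Yes

Total = 210 ≥ 190: provided.
Household 1 (pledges 30, payoff 91): dropping to 0 → total 180, payoff 0. No gain.
Household 2 (pledges 0, payoff 121): pledging 40 → total 250, payoff 81. No gain.
Household 3 (pledges 50, payoff 71): dropping to 0 → total 160, payoff 0. No gain.
Household 4 (pledges 70, payoff 51): dropping to 0 → total 140, payoff 0. No gain.
Household 5 (pledges 30, payoff 91): dropping to 0 → total 180, payoff 0. No gain.
Household 6 (pledges 30, payoff 91): dropping to 0 → total 180, payoff 0. No gain.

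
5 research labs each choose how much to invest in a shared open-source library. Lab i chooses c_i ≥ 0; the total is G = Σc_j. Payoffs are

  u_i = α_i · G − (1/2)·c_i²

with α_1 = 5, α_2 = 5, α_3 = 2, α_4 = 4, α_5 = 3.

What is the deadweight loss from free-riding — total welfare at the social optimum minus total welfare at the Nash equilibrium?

Lab i's FOC: ∂u_i/∂c_i = α_i − c_i = 0, so c_i* = α_i.
NE contributions = (5, 5, 2, 4, 3); G = 19.
W^NE = (Σα)·G − ½Σα_i² = 19² − ½·79 = 321.5.
Planner sets c_i = Σα_j = 19 for every i, so G^SO = 5·19 = 95.
W^SO = (Σα)·G^SO − ½·5·(Σα)² = (5/2)·19² = 902.5.
Deadweight loss = W^SO − W^NE = 581.

581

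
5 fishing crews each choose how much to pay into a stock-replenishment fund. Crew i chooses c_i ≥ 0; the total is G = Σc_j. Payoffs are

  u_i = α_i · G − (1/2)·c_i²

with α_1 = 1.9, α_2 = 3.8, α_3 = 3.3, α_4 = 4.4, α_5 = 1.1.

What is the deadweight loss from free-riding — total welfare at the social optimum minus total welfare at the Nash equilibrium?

340.13

Crew i's FOC: ∂u_i/∂c_i = α_i − c_i = 0, so c_i* = α_i.
NE contributions = (1.9, 3.8, 3.3, 4.4, 1.1); G = 14.5.
W^NE = (Σα)·G − ½Σα_i² = 14.5² − ½·49.51 = 185.495.
Planner sets c_i = Σα_j = 14.5 for every i, so G^SO = 5·14.5 = 72.5.
W^SO = (Σα)·G^SO − ½·5·(Σα)² = (5/2)·14.5² = 525.625.
Deadweight loss = W^SO − W^NE = 340.13.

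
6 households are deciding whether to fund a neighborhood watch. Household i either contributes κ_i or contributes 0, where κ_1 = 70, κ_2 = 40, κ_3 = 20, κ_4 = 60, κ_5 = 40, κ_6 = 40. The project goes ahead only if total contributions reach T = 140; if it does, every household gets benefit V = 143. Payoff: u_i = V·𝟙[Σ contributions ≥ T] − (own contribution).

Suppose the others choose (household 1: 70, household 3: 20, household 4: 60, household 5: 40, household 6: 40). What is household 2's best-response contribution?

0

Others' total = 230 ≥ 140; contributing adds cost 40 for no extra benefit.
Best response: 0.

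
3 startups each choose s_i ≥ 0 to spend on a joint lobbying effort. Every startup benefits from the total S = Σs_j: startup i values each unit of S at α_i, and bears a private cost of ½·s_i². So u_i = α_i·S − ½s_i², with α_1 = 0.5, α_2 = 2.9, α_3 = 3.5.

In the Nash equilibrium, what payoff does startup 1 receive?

Startup i's FOC: ∂u_i/∂s_i = α_i − s_i = 0, so s_i* = α_i.
NE contributions = (0.5, 2.9, 3.5); S = 6.9.
u_1 = α_1·S − ½·(s_1)² = 0.5·6.9 − ½·0.5² = 3.325.

3.325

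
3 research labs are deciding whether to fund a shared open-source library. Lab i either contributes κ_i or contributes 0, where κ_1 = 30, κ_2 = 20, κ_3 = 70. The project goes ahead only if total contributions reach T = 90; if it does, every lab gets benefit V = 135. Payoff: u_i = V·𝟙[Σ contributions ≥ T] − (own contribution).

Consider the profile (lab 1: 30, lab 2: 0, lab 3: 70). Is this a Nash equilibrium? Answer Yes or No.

Yes

Total = 100 ≥ 90: provided.
Lab 1 (pledges 30, payoff 105): dropping to 0 → total 70, payoff 0. No gain.
Lab 2 (pledges 0, payoff 135): pledging 20 → total 120, payoff 115. No gain.
Lab 3 (pledges 70, payoff 65): dropping to 0 → total 30, payoff 0. No gain.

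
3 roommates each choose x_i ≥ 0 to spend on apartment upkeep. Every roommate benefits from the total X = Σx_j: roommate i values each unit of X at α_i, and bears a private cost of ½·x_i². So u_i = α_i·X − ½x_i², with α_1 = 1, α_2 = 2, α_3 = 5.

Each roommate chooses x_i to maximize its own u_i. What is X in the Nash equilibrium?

8

Roommate i's FOC: ∂u_i/∂x_i = α_i − x_i = 0, so x_i* = α_i.
NE contributions = (1, 2, 5); X = 8.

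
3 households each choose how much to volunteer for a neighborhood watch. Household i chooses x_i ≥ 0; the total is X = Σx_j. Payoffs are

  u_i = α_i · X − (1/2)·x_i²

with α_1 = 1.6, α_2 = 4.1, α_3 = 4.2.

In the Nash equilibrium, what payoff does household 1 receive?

Household i's FOC: ∂u_i/∂x_i = α_i − x_i = 0, so x_i* = α_i.
NE contributions = (1.6, 4.1, 4.2); X = 9.9.
u_1 = α_1·X − ½·(x_1)² = 1.6·9.9 − ½·1.6² = 14.56.

14.56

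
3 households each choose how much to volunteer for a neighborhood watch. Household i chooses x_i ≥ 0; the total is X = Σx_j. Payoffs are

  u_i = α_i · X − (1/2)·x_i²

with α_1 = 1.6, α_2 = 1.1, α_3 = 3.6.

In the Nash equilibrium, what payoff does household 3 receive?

16.2

Household i's FOC: ∂u_i/∂x_i = α_i − x_i = 0, so x_i* = α_i.
NE contributions = (1.6, 1.1, 3.6); X = 6.3.
u_3 = α_3·X − ½·(x_3)² = 3.6·6.3 − ½·3.6² = 16.2.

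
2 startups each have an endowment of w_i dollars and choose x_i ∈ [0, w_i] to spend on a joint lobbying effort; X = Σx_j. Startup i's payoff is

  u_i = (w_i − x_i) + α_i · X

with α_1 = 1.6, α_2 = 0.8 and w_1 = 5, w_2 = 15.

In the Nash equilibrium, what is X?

5

∂u_i/∂x_i = α_i − 1, so startup i contributes w_i if α_i > 1, else 0.
α_i > 1 for i ∈ {1}; NE contributions (5, 0), X = 5.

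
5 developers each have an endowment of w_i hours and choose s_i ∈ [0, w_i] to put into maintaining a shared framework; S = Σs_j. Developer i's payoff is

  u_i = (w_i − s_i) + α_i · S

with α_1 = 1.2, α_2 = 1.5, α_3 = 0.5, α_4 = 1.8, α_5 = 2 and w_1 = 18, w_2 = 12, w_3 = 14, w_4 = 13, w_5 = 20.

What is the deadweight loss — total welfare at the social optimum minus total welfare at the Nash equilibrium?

84

∂u_i/∂s_i = α_i − 1, so developer i contributes w_i if α_i > 1, else 0.
α_i > 1 for i ∈ {1, 2, 4, 5}; NE contributions (18, 12, 0, 13, 20), S = 63.
W^NE = Σw_i − S^NE + (Σα_i)·S^NE = 77 + 6·63 = 455.
Planner: ∂(Σu_j)/∂s_i = Σα_j − 1 = 6 > 0, so everyone contributes w_i; S^SO = 77, W^SO = 77 + 6·77 = 539.
Deadweight loss = 84.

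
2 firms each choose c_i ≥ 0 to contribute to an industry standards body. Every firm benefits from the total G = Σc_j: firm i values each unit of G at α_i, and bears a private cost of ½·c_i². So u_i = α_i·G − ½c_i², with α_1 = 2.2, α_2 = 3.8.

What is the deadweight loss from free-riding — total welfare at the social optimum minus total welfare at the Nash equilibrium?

Firm i's FOC: ∂u_i/∂c_i = α_i − c_i = 0, so c_i* = α_i.
NE contributions = (2.2, 3.8); G = 6.
W^NE = (Σα)·G − ½Σα_i² = 6² − ½·19.28 = 26.36.
Planner sets c_i = Σα_j = 6 for every i, so G^SO = 2·6 = 12.
W^SO = (Σα)·G^SO − ½·2·(Σα)² = (2/2)·6² = 36.
Deadweight loss = W^SO − W^NE = 9.64.

9.64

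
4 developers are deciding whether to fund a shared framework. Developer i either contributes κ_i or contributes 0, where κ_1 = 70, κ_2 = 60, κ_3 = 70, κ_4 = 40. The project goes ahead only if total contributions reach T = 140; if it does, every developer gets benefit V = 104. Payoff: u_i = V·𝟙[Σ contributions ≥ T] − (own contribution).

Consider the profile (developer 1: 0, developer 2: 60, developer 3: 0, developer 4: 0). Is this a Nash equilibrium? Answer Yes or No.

No

Total = 60 < 140: not provided.
Developer 1 (pledges 0, payoff 0): pledging 70 → total 130, payoff -70. No gain.
Developer 2 (pledges 60, payoff -60): dropping to 0 → total 0, payoff 0. Profitable deviation.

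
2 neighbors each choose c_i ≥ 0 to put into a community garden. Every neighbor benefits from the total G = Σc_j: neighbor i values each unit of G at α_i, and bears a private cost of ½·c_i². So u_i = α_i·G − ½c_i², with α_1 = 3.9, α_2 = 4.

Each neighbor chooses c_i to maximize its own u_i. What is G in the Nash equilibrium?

Neighbor i's FOC: ∂u_i/∂c_i = α_i − c_i = 0, so c_i* = α_i.
NE contributions = (3.9, 4); G = 7.9.

7.9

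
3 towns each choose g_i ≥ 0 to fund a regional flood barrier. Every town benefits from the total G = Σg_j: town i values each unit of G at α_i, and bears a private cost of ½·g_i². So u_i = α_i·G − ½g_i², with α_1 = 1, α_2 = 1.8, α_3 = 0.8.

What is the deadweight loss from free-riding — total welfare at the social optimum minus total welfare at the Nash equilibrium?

8.92

Town i's FOC: ∂u_i/∂g_i = α_i − g_i = 0, so g_i* = α_i.
NE contributions = (1, 1.8, 0.8); G = 3.6.
W^NE = (Σα)·G − ½Σα_i² = 3.6² − ½·4.88 = 10.52.
Planner sets g_i = Σα_j = 3.6 for every i, so G^SO = 3·3.6 = 10.8.
W^SO = (Σα)·G^SO − ½·3·(Σα)² = (3/2)·3.6² = 19.44.
Deadweight loss = W^SO − W^NE = 8.92.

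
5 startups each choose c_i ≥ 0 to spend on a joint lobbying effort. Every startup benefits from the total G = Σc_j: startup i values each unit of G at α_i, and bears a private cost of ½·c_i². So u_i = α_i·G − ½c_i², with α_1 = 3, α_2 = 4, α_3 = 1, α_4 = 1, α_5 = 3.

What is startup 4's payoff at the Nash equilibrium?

Startup i's FOC: ∂u_i/∂c_i = α_i − c_i = 0, so c_i* = α_i.
NE contributions = (3, 4, 1, 1, 3); G = 12.
u_4 = α_4·G − ½·(c_4)² = 1·12 − ½·1² = 11.5.

11.5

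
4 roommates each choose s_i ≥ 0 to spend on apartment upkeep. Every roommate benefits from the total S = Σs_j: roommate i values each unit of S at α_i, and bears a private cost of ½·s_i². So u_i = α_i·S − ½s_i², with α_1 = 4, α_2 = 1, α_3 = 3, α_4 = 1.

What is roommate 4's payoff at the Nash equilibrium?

Roommate i's FOC: ∂u_i/∂s_i = α_i − s_i = 0, so s_i* = α_i.
NE contributions = (4, 1, 3, 1); S = 9.
u_4 = α_4·S − ½·(s_4)² = 1·9 − ½·1² = 8.5.

8.5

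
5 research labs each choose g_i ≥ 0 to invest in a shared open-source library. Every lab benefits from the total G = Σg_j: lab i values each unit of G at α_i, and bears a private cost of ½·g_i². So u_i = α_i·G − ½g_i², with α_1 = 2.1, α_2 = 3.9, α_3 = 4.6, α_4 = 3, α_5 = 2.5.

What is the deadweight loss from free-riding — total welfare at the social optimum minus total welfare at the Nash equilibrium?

Lab i's FOC: ∂u_i/∂g_i = α_i − g_i = 0, so g_i* = α_i.
NE contributions = (2.1, 3.9, 4.6, 3, 2.5); G = 16.1.
W^NE = (Σα)·G − ½Σα_i² = 16.1² − ½·56.03 = 231.195.
Planner sets g_i = Σα_j = 16.1 for every i, so G^SO = 5·16.1 = 80.5.
W^SO = (Σα)·G^SO − ½·5·(Σα)² = (5/2)·16.1² = 648.025.
Deadweight loss = W^SO − W^NE = 416.83.

416.83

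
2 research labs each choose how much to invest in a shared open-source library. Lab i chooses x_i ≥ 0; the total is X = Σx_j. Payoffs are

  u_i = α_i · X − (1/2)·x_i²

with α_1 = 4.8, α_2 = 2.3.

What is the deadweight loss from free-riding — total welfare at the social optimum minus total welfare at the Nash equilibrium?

Lab i's FOC: ∂u_i/∂x_i = α_i − x_i = 0, so x_i* = α_i.
NE contributions = (4.8, 2.3); X = 7.1.
W^NE = (Σα)·X − ½Σα_i² = 7.1² − ½·28.33 = 36.245.
Planner sets x_i = Σα_j = 7.1 for every i, so X^SO = 2·7.1 = 14.2.
W^SO = (Σα)·X^SO − ½·2·(Σα)² = (2/2)·7.1² = 50.41.
Deadweight loss = W^SO − W^NE = 14.165.

14.165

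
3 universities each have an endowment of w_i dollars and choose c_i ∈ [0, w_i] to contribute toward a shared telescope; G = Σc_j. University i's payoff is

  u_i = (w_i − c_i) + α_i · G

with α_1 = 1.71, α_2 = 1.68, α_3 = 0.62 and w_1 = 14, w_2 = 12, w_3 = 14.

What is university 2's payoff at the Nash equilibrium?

∂u_i/∂c_i = α_i − 1, so university i contributes w_i if α_i > 1, else 0.
α_i > 1 for i ∈ {1, 2}; NE contributions (14, 12, 0), G = 26.
u_2 = (12 − 12) + 1.68·26 = 43.68.

43.68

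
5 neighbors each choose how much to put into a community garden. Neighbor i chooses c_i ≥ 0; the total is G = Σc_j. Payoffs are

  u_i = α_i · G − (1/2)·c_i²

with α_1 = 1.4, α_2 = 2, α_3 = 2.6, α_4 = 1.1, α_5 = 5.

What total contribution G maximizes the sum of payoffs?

60.5

Planner FOC: ∂(Σu_j)/∂c_i = (Σα_j) − c_i = 0, so c_i^SO = Σα_j = 12.1 for every i; G^SO = 60.5.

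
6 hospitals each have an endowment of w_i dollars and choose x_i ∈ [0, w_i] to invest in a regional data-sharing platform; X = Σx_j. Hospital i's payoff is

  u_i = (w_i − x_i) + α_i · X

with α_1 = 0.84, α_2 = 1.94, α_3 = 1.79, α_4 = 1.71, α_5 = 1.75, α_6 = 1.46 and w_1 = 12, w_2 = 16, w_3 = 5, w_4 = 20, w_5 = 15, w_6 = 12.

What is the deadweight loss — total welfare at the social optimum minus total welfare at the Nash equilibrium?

101.88

∂u_i/∂x_i = α_i − 1, so hospital i contributes w_i if α_i > 1, else 0.
α_i > 1 for i ∈ {2, 3, 4, 5, 6}; NE contributions (0, 16, 5, 20, 15, 12), X = 68.
W^NE = Σw_i − X^NE + (Σα_i)·X^NE = 80 + 8.49·68 = 657.32.
Planner: ∂(Σu_j)/∂x_i = Σα_j − 1 = 8.49 > 0, so everyone contributes w_i; X^SO = 80, W^SO = 80 + 8.49·80 = 759.2.
Deadweight loss = 101.88.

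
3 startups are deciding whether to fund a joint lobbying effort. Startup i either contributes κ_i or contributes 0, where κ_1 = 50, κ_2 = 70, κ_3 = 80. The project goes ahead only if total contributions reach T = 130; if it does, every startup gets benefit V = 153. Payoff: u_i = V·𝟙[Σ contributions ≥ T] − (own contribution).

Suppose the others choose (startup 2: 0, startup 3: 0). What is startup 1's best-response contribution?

Others' total = 0. Even contributing 50 gives 50 < 130: no benefit either way.
Best response: 0.

0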